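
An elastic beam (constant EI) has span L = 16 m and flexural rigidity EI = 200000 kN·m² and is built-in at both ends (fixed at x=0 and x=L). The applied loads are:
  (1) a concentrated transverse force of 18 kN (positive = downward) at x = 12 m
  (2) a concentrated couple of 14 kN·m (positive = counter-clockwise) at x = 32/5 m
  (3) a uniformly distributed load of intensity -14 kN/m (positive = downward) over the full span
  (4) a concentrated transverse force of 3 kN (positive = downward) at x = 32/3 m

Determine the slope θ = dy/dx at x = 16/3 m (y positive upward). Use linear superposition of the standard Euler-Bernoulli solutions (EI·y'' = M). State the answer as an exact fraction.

Load 1 — point force P=18 kN at a=12 m (b=L-a=4):
  θ_1 = -Pb²x(2aL-(3a+b)x)/(2L³EI)  [x≤a] = -18·4²·(16/3)·(2·12·16-(3·12+4)·(16/3))/(2·16³·200000) = -1/6250 rad
Load 2 — applied couple M₀=14 kN·m at a=32/5 m (b=L-a=48/5):
  θ_2 = (R_Ax²/2 - M_Ax)/EI  [x≤a] with R_A=63/50, M_A=42/25 = ((63/50)·(16/3)²/2 - (42/25)·(16/3))/200000 = 7/156250 rad
Load 3 — uniform load w=-14 kN/m over full span:
  θ_3 = -wx(L-x)(L-2x)/(12EI) = -(-14)·(16/3)·(16-(16/3))·(16-2·(16/3))/(12·200000) = 448/253125 rad
Load 4 — point force P=3 kN at a=32/3 m (b=L-a=16/3):
  θ_4 = -Pb²x(2aL-(3a+b)x)/(2L³EI)  [x≤a] = -3·(16/3)²·(16/3)·(2·(32/3)·16-(3·(32/3)+(16/3))·(16/3))/(2·16³·200000) = -2/50625 rad
Superposition: θ = Σ θ_i = 3407/2109375 rad ≈ 0.001615 rad

θ(16/3) = 3407/2109375 rad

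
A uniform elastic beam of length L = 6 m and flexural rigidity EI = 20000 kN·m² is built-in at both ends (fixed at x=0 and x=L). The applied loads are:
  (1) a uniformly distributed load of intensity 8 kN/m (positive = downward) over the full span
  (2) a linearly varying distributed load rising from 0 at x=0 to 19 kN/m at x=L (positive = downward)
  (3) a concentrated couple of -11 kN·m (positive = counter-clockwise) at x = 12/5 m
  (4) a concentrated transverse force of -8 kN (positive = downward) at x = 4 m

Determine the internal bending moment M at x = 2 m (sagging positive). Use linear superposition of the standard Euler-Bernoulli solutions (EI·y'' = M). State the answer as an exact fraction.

Load 1 — uniform load w=8 kN/m over full span:
  M_1 = wLx/2 - wL²/12 - wx²/2 = 8·6·2/2 - 8·6²/12 - 8·2²/2 = 8 kN·m
Load 2 — triangular load w₀=19 kN/m (0→w₀ over full span):
  M_2 = 3w₀Lx/20 - w₀L²/30 - w₀x³/(6L) = 3·19·6·2/20 - 19·6²/30 - 19·2³/(6·6) = 323/45 kN·m
Load 3 — applied couple M₀=-11 kN·m at a=12/5 m (b=L-a=18/5):
  M_3 = R_Ax - M_A  [x≤a] with R_A=-66/25, M_A=-33/25 = (-66/25)·2 - (-33/25) = -99/25 kN·m
Load 4 — point force P=-8 kN at a=4 m (b=L-a=2):
  M_4 = Pb²(3a+b)x/L³ - Pab²/L²  [x≤a] = (-8)·2²·(3·4+2)·2/6³ - (-8)·4·2²/6² = -16/27 kN·m
Superposition: M = Σ M_i = 7172/675 kN·m ≈ 10.625185 kN·m

M(2) = 7172/675 kN·m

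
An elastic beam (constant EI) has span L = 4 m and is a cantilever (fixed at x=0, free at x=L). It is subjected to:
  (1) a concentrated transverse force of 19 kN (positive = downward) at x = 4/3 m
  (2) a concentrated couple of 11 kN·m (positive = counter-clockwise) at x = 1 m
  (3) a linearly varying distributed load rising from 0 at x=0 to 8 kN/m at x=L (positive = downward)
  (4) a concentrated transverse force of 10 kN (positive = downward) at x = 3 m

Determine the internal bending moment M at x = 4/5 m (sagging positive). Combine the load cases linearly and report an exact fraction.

M(4/5) = -19189/375 kN·m

Load 1 — point force P=19 kN at a=4/3 m (b=L-a=8/3):
  M_1 = -P(a-x)  [x≤a] = -19·((4/3)-(4/5)) = -152/15 kN·m
Load 2 — applied couple M₀=11 kN·m at a=1 m (b=L-a=3):
  M_2 = M₀  [x≤a] = 11 = 11 kN·m
Load 3 — triangular load w₀=8 kN/m (0→w₀ over full span):
  M_3 = w₀Lx/2 - w₀L²/3 - w₀x³/(6L) = 8·4·(4/5)/2 - 8·4²/3 - 8·(4/5)³/(6·4) = -11264/375 kN·m
Load 4 — point force P=10 kN at a=3 m (b=L-a=1):
  M_4 = -P(a-x)  [x≤a] = -10·(3-(4/5)) = -22 kN·m
Superposition: M = Σ M_i = -19189/375 kN·m ≈ -51.170667 kN·m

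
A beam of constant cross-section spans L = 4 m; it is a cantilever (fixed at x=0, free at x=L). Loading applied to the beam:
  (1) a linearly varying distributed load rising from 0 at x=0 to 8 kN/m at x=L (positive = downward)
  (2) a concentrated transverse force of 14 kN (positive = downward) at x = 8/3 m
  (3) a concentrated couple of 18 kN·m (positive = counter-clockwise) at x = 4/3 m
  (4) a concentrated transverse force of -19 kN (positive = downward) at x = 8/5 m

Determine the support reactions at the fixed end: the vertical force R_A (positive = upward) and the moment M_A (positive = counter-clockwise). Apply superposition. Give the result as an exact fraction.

Load 1 — triangular load w₀=8 kN/m (0→w₀ over full span):
  R_A = w₀L/2 = 8·4/2 = 16 kN
  M_A = w₀L²/3 = 8·4²/3 = 128/3 kN·m
Load 2 — point force P=14 kN at a=8/3 m (b=L-a=4/3):
  R_A = P = 14 kN
  M_A = Pa = 14·(8/3) = 112/3 kN·m
Load 3 — applied couple M₀=18 kN·m at a=4/3 m (b=L-a=8/3):
  R_A = 0 kN
  M_A = -M₀ = -18 kN·m
Load 4 — point force P=-19 kN at a=8/5 m (b=L-a=12/5):
  R_A = P = (-19) = -19 kN
  M_A = Pa = (-19)·(8/5) = -152/5 kN·m
Superposition: R_A = 11 kN, M_A = 158/5 kN·m

R_A = 11 kN, M_A = 158/5 kN·m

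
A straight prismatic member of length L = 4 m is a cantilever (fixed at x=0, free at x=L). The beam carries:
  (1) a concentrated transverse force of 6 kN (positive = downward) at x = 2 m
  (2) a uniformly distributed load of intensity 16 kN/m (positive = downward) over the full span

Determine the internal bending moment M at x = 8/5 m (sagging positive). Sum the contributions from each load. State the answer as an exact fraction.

Load 1 — point force P=6 kN at a=2 m (b=L-a=2):
  M_1 = -P(a-x)  [x≤a] = -6·(2-(8/5)) = -12/5 kN·m
Load 2 — uniform load w=16 kN/m over full span:
  M_2 = -w(L-x)²/2 = -16·(4-(8/5))²/2 = -1152/25 kN·m
Superposition: M = Σ M_i = -1212/25 kN·m ≈ -48.480000 kN·m

M(8/5) = -1212/25 kN·m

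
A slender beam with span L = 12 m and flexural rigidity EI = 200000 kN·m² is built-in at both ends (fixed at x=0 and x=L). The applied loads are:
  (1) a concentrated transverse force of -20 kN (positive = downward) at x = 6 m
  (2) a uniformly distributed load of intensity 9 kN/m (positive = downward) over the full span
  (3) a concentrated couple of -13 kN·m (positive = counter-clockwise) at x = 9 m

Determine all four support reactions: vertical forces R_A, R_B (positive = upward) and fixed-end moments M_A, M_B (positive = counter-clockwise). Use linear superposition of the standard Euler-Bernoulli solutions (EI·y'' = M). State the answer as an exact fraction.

Load 1 — point force P=-20 kN at a=6 m (b=L-a=6):
  R_A = Pb²(3a+b)/L³ = (-20)·6²·(3·6+6)/12³ = -10 kN
  M_A = Pab²/L² = (-20)·6·6²/12² = -30 kN·m
  R_B = Pa²(a+3b)/L³ = (-20)·6²·(6+3·6)/12³ = -10 kN
  M_B = -Pa²b/L² = -(-20)·6²·6/12² = 30 kN·m
Load 2 — uniform load w=9 kN/m over full span:
  R_A = wL/2 = 9·12/2 = 54 kN
  M_A = wL²/12 = 9·12²/12 = 108 kN·m
  R_B = wL/2 = 9·12/2 = 54 kN
  M_B = -wL²/12 = -9·12²/12 = -108 kN·m
Load 3 — applied couple M₀=-13 kN·m at a=9 m (b=L-a=3):
  R_A = 6M₀ab/L³ = 6·(-13)·9·3/12³ = -39/32 kN
  M_A = M₀b(2a-b)/L² = (-13)·3·(2·9-3)/12² = -65/16 kN·m
  R_B = -6M₀ab/L³ = -6·(-13)·9·3/12³ = 39/32 kN
  M_B = M₀a(2b-a)/L² = (-13)·9·(2·3-9)/12² = 39/16 kN·m
Superposition: R_A = 1369/32 kN, M_A = 1183/16 kN·m, R_B = 1447/32 kN, M_B = -1209/16 kN·m

R_A = 1369/32 kN, M_A = 1183/16 kN·m, R_B = 1447/32 kN, M_B = -1209/16 kN·m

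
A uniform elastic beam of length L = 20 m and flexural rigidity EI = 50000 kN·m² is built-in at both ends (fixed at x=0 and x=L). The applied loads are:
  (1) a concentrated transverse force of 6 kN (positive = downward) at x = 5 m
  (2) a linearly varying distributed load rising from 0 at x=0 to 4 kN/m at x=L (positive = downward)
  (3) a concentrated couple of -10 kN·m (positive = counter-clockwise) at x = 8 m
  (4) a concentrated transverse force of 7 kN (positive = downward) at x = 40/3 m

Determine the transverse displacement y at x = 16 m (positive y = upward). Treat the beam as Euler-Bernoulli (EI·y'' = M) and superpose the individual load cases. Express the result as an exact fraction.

Load 1 — point force P=6 kN at a=5 m (b=L-a=15):
  y_1 = -Pa²(L-x)²(3bL-(3b+a)(L-x))/(6L³EI)  [x>a] = -6·5²·(20-16)²·(3·15·20-(3·15+5)·(20-16))/(6·20³·50000) = -7/10000 m
Load 2 — triangular load w₀=4 kN/m (0→w₀ over full span):
  y_2 = -w₀x²(L-x)²(x+2L)/(120LEI) = -4·16²·(20-16)²·(16+2·20)/(120·20·50000) = -1792/234375 m
Load 3 — applied couple M₀=-10 kN·m at a=8 m (b=L-a=12):
  y_3 = (R_Ax³/6 - M_Ax²/2 - M₀(x-a)²/2)/EI  [x>a] with R_A=-18/25, M_A=-6/5 = ((-18/25)·16³/6 - (-6/5)·16²/2 - (-10)·(16-8)²/2)/50000 = -28/78125 m
Load 4 — point force P=7 kN at a=40/3 m (b=L-a=20/3):
  y_4 = -Pa²(L-x)²(3bL-(3b+a)(L-x))/(6L³EI)  [x>a] = -7·(40/3)²·(20-16)²·(3·(20/3)·20-(3·(20/3)+(40/3))·(20-16))/(6·20³·50000) = -112/50625 m
Superposition: y = Σ y_i = -1105307/101250000 m ≈ -0.010917 m

y(16) = -1105307/101250000 m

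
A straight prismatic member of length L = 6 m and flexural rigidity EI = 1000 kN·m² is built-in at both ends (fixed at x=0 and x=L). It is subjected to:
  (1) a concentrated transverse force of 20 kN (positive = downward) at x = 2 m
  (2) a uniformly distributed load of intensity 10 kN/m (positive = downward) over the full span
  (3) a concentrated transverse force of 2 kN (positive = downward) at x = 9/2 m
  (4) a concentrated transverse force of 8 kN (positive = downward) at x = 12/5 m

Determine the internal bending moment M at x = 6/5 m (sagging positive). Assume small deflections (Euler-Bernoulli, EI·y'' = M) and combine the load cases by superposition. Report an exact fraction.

M(6/5) = -20787/10000 kN·m

Load 1 — point force P=20 kN at a=2 m (b=L-a=4):
  M_1 = Pb²(3a+b)x/L³ - Pab²/L²  [x≤a] = 20·4²·(3·2+4)·(6/5)/6³ - 20·2·4²/6² = 0 kN·m
Load 2 — uniform load w=10 kN/m over full span:
  M_2 = wLx/2 - wL²/12 - wx²/2 = 10·6·(6/5)/2 - 10·6²/12 - 10·(6/5)²/2 = -6/5 kN·m
Load 3 — point force P=2 kN at a=9/2 m (b=L-a=3/2):
  M_3 = Pb²(3a+b)x/L³ - Pab²/L²  [x≤a] = 2·(3/2)²·(3·(9/2)+(3/2))·(6/5)/6³ - 2·(9/2)·(3/2)²/6² = -3/16 kN·m
Load 4 — point force P=8 kN at a=12/5 m (b=L-a=18/5):
  M_4 = Pb²(3a+b)x/L³ - Pab²/L²  [x≤a] = 8·(18/5)²·(3·(12/5)+(18/5))·(6/5)/6³ - 8·(12/5)·(18/5)²/6² = -432/625 kN·m
Superposition: M = Σ M_i = -20787/10000 kN·m ≈ -2.078700 kN·m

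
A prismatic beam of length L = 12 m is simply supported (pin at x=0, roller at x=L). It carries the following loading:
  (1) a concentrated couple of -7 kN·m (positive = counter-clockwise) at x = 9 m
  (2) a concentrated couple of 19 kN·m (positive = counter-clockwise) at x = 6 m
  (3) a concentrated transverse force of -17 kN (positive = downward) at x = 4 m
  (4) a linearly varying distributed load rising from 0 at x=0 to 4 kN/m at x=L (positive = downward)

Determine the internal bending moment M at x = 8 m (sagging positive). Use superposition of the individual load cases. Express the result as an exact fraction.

M(8) = 17/9 kN·m

Load 1 — applied couple M₀=-7 kN·m at a=9 m (b=L-a=3):
  M_1 = M₀x/L  [x≤a] = (-7)·8/12 = -14/3 kN·m
Load 2 — applied couple M₀=19 kN·m at a=6 m (b=L-a=6):
  M_2 = M₀x/L - M₀  [x>a] = 19·8/12 - 19 = -19/3 kN·m
Load 3 — point force P=-17 kN at a=4 m (b=L-a=8):
  M_3 = Pa(L-x)/L  [x>a] = (-17)·4·(12-8)/12 = -68/3 kN·m
Load 4 — triangular load w₀=4 kN/m (0→w₀ over full span):
  M_4 = w₀Lx/6 - w₀x³/(6L) = 4·12·8/6 - 4·8³/(6·12) = 320/9 kN·m
Superposition: M = Σ M_i = 17/9 kN·m ≈ 1.888889 kN·m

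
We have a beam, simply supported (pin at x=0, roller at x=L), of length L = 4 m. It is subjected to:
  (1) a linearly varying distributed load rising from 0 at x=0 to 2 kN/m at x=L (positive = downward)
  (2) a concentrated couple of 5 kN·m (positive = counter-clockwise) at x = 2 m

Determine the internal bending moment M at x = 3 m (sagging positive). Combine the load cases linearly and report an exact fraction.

Load 1 — triangular load w₀=2 kN/m (0→w₀ over full span):
  M_1 = w₀Lx/6 - w₀x³/(6L) = 2·4·3/6 - 2·3³/(6·4) = 7/4 kN·m
Load 2 — applied couple M₀=5 kN·m at a=2 m (b=L-a=2):
  M_2 = M₀x/L - M₀  [x>a] = 5·3/4 - 5 = -5/4 kN·m
Superposition: M = Σ M_i = 1/2 kN·m ≈ 0.500000 kN·m

M(3) = 1/2 kN·m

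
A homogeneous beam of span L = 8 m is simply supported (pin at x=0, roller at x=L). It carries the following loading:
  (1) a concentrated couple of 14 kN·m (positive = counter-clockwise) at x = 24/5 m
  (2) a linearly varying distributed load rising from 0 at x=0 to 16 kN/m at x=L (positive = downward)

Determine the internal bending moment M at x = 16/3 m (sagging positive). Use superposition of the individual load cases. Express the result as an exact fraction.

Load 1 — applied couple M₀=14 kN·m at a=24/5 m (b=L-a=16/5):
  M_1 = M₀x/L - M₀  [x>a] = 14·(16/3)/8 - 14 = -14/3 kN·m
Load 2 — triangular load w₀=16 kN/m (0→w₀ over full span):
  M_2 = w₀Lx/6 - w₀x³/(6L) = 16·8·(16/3)/6 - 16·(16/3)³/(6·8) = 5120/81 kN·m
Superposition: M = Σ M_i = 4742/81 kN·m ≈ 58.543210 kN·m

M(16/3) = 4742/81 kN·m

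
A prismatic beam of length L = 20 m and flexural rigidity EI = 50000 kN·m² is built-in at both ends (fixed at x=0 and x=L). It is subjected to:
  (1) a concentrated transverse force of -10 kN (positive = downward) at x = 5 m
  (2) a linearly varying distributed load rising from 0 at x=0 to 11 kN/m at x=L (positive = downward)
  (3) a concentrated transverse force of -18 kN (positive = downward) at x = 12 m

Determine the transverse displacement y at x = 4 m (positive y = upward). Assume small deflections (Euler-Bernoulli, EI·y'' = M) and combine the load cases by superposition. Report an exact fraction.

y(4) = -180799/18750000 m

Load 1 — point force P=-10 kN at a=5 m (b=L-a=15):
  y_1 = -Pb²x²(3aL-(3a+b)x)/(6L³EI)  [x≤a] = -(-10)·15²·4²·(3·5·20-(3·5+15)·4)/(6·20³·50000) = 27/10000 m
Load 2 — triangular load w₀=11 kN/m (0→w₀ over full span):
  y_2 = -w₀x²(L-x)²(x+2L)/(120LEI) = -11·4²·(20-4)²·(4+2·20)/(120·20·50000) = -3872/234375 m
Load 3 — point force P=-18 kN at a=12 m (b=L-a=8):
  y_3 = -Pb²x²(3aL-(3a+b)x)/(6L³EI)  [x≤a] = -(-18)·8²·4²·(3·12·20-(3·12+8)·4)/(6·20³·50000) = 1632/390625 m
Superposition: y = Σ y_i = -180799/18750000 m ≈ -0.009643 m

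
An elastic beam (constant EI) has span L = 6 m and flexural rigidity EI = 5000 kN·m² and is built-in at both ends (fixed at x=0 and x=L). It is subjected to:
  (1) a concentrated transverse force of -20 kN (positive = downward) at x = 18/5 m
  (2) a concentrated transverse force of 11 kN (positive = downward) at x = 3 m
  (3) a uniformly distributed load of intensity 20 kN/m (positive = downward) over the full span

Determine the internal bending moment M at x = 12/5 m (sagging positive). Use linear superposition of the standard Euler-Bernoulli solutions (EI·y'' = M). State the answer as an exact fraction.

M(12/5) = 12987/500 kN·m

Load 1 — point force P=-20 kN at a=18/5 m (b=L-a=12/5):
  M_1 = Pb²(3a+b)x/L³ - Pab²/L²  [x≤a] = (-20)·(12/5)²·(3·(18/5)+(12/5))·(12/5)/6³ - (-20)·(18/5)·(12/5)²/6² = -672/125 kN·m
Load 2 — point force P=11 kN at a=3 m (b=L-a=3):
  M_2 = Pb²(3a+b)x/L³ - Pab²/L²  [x≤a] = 11·3²·(3·3+3)·(12/5)/6³ - 11·3·3²/6² = 99/20 kN·m
Load 3 — uniform load w=20 kN/m over full span:
  M_3 = wLx/2 - wL²/12 - wx²/2 = 20·6·(12/5)/2 - 20·6²/12 - 20·(12/5)²/2 = 132/5 kN·m
Superposition: M = Σ M_i = 12987/500 kN·m ≈ 25.974000 kN·m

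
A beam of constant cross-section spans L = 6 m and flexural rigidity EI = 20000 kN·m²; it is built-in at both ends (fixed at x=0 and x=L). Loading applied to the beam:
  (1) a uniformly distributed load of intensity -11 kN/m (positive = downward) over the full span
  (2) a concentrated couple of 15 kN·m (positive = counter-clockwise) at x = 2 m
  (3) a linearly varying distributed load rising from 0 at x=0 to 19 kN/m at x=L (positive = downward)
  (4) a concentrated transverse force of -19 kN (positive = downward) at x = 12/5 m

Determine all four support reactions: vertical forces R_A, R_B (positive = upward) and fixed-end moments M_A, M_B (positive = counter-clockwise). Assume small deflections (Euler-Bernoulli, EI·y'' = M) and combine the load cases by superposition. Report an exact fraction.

R_A = -18659/750 kN, M_A = -3327/125 kN·m, R_B = -2341/750 kN, M_B = 1843/125 kN·m

Load 1 — uniform load w=-11 kN/m over full span:
  R_A = wL/2 = (-11)·6/2 = -33 kN
  M_A = wL²/12 = (-11)·6²/12 = -33 kN·m
  R_B = wL/2 = (-11)·6/2 = -33 kN
  M_B = -wL²/12 = -(-11)·6²/12 = 33 kN·m
Load 2 — applied couple M₀=15 kN·m at a=2 m (b=L-a=4):
  R_A = 6M₀ab/L³ = 6·15·2·4/6³ = 10/3 kN
  M_A = M₀b(2a-b)/L² = 15·4·(2·2-4)/6² = 0 kN·m
  R_B = -6M₀ab/L³ = -6·15·2·4/6³ = -10/3 kN
  M_B = M₀a(2b-a)/L² = 15·2·(2·4-2)/6² = 5 kN·m
Load 3 — triangular load w₀=19 kN/m (0→w₀ over full span):
  R_A = 3w₀L/20 = 3·19·6/20 = 171/10 kN
  M_A = w₀L²/30 = 19·6²/30 = 114/5 kN·m
  R_B = 7w₀L/20 = 7·19·6/20 = 399/10 kN
  M_B = -w₀L²/20 = -19·6²/20 = -171/5 kN·m
Load 4 — point force P=-19 kN at a=12/5 m (b=L-a=18/5):
  R_A = Pb²(3a+b)/L³ = (-19)·(18/5)²·(3·(12/5)+(18/5))/6³ = -1539/125 kN
  M_A = Pab²/L² = (-19)·(12/5)·(18/5)²/6² = -2052/125 kN·m
  R_B = Pa²(a+3b)/L³ = (-19)·(12/5)²·((12/5)+3·(18/5))/6³ = -836/125 kN
  M_B = -Pa²b/L² = -(-19)·(12/5)²·(18/5)/6² = 1368/125 kN·m
Superposition: R_A = -18659/750 kN, M_A = -3327/125 kN·m, R_B = -2341/750 kN, M_B = 1843/125 kN·m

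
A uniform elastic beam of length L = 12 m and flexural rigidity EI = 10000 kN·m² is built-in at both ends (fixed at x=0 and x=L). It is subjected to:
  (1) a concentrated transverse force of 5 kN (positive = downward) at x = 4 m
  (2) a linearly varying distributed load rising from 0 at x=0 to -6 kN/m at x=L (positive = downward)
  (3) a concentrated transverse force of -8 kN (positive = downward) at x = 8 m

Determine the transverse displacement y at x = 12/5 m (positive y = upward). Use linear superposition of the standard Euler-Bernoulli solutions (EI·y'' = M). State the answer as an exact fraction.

Load 1 — point force P=5 kN at a=4 m (b=L-a=8):
  y_1 = -Pb²x²(3aL-(3a+b)x)/(6L³EI)  [x≤a] = -5·8²·(12/5)²·(3·4·12-(3·4+8)·(12/5))/(6·12³·10000) = -16/9375 m
Load 2 — triangular load w₀=-6 kN/m (0→w₀ over full span):
  y_2 = -w₀x²(L-x)²(x+2L)/(120LEI) = -(-6)·(12/5)²·(12-(12/5))²·((12/5)+2·12)/(120·12·10000) = 57024/9765625 m
Load 3 — point force P=-8 kN at a=8 m (b=L-a=4):
  y_3 = -Pb²x²(3aL-(3a+b)x)/(6L³EI)  [x≤a] = -(-8)·4²·(12/5)²·(3·8·12-(3·8+4)·(12/5))/(6·12³·10000) = 368/234375 m
Superposition: y = Σ y_i = 167072/29296875 m ≈ 0.005703 m

y(12/5) = 167072/29296875 m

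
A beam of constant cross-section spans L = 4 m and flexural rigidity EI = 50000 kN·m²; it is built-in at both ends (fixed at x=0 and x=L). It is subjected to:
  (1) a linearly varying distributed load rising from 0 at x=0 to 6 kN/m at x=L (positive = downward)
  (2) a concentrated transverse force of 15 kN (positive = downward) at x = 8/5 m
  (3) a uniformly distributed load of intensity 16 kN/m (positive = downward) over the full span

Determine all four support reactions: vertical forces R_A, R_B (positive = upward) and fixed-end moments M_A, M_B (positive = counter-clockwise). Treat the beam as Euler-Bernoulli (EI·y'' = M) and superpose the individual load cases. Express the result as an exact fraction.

Load 1 — triangular load w₀=6 kN/m (0→w₀ over full span):
  R_A = 3w₀L/20 = 3·6·4/20 = 18/5 kN
  M_A = w₀L²/30 = 6·4²/30 = 16/5 kN·m
  R_B = 7w₀L/20 = 7·6·4/20 = 42/5 kN
  M_B = -w₀L²/20 = -6·4²/20 = -24/5 kN·m
Load 2 — point force P=15 kN at a=8/5 m (b=L-a=12/5):
  R_A = Pb²(3a+b)/L³ = 15·(12/5)²·(3·(8/5)+(12/5))/4³ = 243/25 kN
  M_A = Pab²/L² = 15·(8/5)·(12/5)²/4² = 216/25 kN·m
  R_B = Pa²(a+3b)/L³ = 15·(8/5)²·((8/5)+3·(12/5))/4³ = 132/25 kN
  M_B = -Pa²b/L² = -15·(8/5)²·(12/5)/4² = -144/25 kN·m
Load 3 — uniform load w=16 kN/m over full span:
  R_A = wL/2 = 16·4/2 = 32 kN
  M_A = wL²/12 = 16·4²/12 = 64/3 kN·m
  R_B = wL/2 = 16·4/2 = 32 kN
  M_B = -wL²/12 = -16·4²/12 = -64/3 kN·m
Superposition: R_A = 1133/25 kN, M_A = 2488/75 kN·m, R_B = 1142/25 kN, M_B = -2392/75 kN·m

R_A = 1133/25 kN, M_A = 2488/75 kN·m, R_B = 1142/25 kN, M_B = -2392/75 kN·m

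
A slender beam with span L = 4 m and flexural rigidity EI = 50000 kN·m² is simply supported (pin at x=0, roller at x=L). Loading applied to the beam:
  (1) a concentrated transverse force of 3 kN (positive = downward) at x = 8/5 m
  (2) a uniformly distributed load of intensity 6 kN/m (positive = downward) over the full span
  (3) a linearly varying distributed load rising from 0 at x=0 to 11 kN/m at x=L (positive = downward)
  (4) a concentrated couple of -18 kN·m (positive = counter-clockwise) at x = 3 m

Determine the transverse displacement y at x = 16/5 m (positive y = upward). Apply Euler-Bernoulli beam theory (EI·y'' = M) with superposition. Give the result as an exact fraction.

y(16/5) = -287291/781250000 m

Load 1 — point force P=3 kN at a=8/5 m (b=L-a=12/5):
  y_1 = -Pa(L-x)(2Lx-a²-x²)/(6LEI)  [x>a] = -3·(8/5)·(4-(16/5))·(2·4·(16/5)-(8/5)²-(16/5)²)/(6·4·50000) = -16/390625 m
Load 2 — uniform load w=6 kN/m over full span:
  y_2 = -wx(L³-2Lx²+x³)/(24EI) = -6·(16/5)·(4³-2·4·(16/5)²+(16/5)³)/(24·50000) = -464/1953125 m
Load 3 — triangular load w₀=11 kN/m (0→w₀ over full span):
  y_3 = -w₀x(7L⁴-10L²x²+3x⁴)/(360LEI) = -11·(16/5)·(7·4⁴-10·4²·(16/5)²+3·(16/5)⁴)/(360·4·50000) = -11176/48828125 m
Load 4 — applied couple M₀=-18 kN·m at a=3 m (b=L-a=1):
  y_4 = (M₀x³/(6L)-M₀(x-a)²/2+C₁x)/EI  [x>a] with C₁=M₀(3b²-L²)/(6L)=39/4 = ((-18)·(16/5)³/(6·4)-(-18)·((16/5)-3)²/2+(39/4)·(16/5))/50000 = 873/6250000 m
Superposition: y = Σ y_i = -287291/781250000 m ≈ -0.000368 m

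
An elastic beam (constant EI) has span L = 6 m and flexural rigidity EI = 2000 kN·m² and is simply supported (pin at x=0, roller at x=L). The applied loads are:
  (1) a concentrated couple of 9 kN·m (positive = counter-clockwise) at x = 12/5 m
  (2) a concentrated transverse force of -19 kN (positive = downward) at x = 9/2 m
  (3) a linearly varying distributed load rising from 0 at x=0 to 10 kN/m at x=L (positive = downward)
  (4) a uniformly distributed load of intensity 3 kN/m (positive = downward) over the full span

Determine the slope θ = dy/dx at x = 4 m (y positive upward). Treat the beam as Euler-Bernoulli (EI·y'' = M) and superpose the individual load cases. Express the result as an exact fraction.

θ(4) = 145879/14400000 rad

Load 1 — applied couple M₀=9 kN·m at a=12/5 m (b=L-a=18/5):
  θ_1 = (M₀x²/(2L)-M₀(x-a)+C₁)/EI  [x>a] with C₁=M₀(3b²-L²)/(6L)=18/25 = (9·4²/(2·6)-9·(4-(12/5))+(18/25))/2000 = -21/25000 rad
Load 2 — point force P=-19 kN at a=9/2 m (b=L-a=3/2):
  θ_2 = -Pb(L²-b²-3x²)/(6LEI)  [x≤a] = -(-19)·(3/2)·(6²-(3/2)²-3·4²)/(6·6·2000) = -361/64000 rad
Load 3 — triangular load w₀=10 kN/m (0→w₀ over full span):
  θ_3 = -w₀(7L⁴-30L²x²+15x⁴)/(360LEI) = -10·(7·6⁴-30·6²·4²+15·4⁴)/(360·6·2000) = 91/9000 rad
Load 4 — uniform load w=3 kN/m over full span:
  θ_4 = -w(L³-6Lx²+4x³)/(24EI) = -3·(6³-6·6·4²+4·4³)/(24·2000) = 13/2000 rad
Superposition: θ = Σ θ_i = 145879/14400000 rad ≈ 0.010130 rad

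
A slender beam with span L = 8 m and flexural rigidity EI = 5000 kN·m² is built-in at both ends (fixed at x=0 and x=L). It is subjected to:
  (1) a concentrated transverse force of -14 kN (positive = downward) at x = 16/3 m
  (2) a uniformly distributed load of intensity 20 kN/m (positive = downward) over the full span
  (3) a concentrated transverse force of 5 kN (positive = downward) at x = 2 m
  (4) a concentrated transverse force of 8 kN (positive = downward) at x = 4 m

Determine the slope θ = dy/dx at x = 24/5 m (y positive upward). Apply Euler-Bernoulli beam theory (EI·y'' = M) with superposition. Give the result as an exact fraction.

Load 1 — point force P=-14 kN at a=16/3 m (b=L-a=8/3):
  θ_1 = -Pb²x(2aL-(3a+b)x)/(2L³EI)  [x≤a] = -(-14)·(8/3)²·(24/5)·(2·(16/3)·8-(3·(16/3)+(8/3))·(24/5))/(2·8³·5000) = -56/140625 rad
Load 2 — uniform load w=20 kN/m over full span:
  θ_2 = -wx(L-x)(L-2x)/(12EI) = -20·(24/5)·(8-(24/5))·(8-2·(24/5))/(12·5000) = 128/15625 rad
Load 3 — point force P=5 kN at a=2 m (b=L-a=6):
  θ_3 = Pa²(L-x)(2bL-(3b+a)(L-x))/(2L³EI)  [x>a] = 5·2²·(8-(24/5))·(2·6·8-(3·6+2)·(8-(24/5)))/(2·8³·5000) = 1/2500 rad
Load 4 — point force P=8 kN at a=4 m (b=L-a=4):
  θ_4 = Pa²(L-x)(2bL-(3b+a)(L-x))/(2L³EI)  [x>a] = 8·4²·(8-(24/5))·(2·4·8-(3·4+4)·(8-(24/5)))/(2·8³·5000) = 16/15625 rad
Superposition: θ = Σ θ_i = 1037/112500 rad ≈ 0.009218 rad

θ(24/5) = 1037/112500 rad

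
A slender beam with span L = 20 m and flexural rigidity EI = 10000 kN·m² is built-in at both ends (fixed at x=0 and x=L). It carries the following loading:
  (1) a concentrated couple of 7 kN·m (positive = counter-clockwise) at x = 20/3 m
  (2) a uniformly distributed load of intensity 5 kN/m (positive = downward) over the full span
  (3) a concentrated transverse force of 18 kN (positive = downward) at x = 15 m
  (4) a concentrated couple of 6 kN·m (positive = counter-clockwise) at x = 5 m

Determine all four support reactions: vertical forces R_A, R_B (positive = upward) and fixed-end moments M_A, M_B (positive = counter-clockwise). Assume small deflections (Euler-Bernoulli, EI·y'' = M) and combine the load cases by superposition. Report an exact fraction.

R_A = 3217/60 kN, M_A = 2189/12 kN·m, R_B = 3863/60 kN, M_B = -2557/12 kN·m

Load 1 — applied couple M₀=7 kN·m at a=20/3 m (b=L-a=40/3):
  R_A = 6M₀ab/L³ = 6·7·(20/3)·(40/3)/20³ = 7/15 kN
  M_A = M₀b(2a-b)/L² = 7·(40/3)·(2·(20/3)-(40/3))/20² = 0 kN·m
  R_B = -6M₀ab/L³ = -6·7·(20/3)·(40/3)/20³ = -7/15 kN
  M_B = M₀a(2b-a)/L² = 7·(20/3)·(2·(40/3)-(20/3))/20² = 7/3 kN·m
Load 2 — uniform load w=5 kN/m over full span:
  R_A = wL/2 = 5·20/2 = 50 kN
  M_A = wL²/12 = 5·20²/12 = 500/3 kN·m
  R_B = wL/2 = 5·20/2 = 50 kN
  M_B = -wL²/12 = -5·20²/12 = -500/3 kN·m
Load 3 — point force P=18 kN at a=15 m (b=L-a=5):
  R_A = Pb²(3a+b)/L³ = 18·5²·(3·15+5)/20³ = 45/16 kN
  M_A = Pab²/L² = 18·15·5²/20² = 135/8 kN·m
  R_B = Pa²(a+3b)/L³ = 18·15²·(15+3·5)/20³ = 243/16 kN
  M_B = -Pa²b/L² = -18·15²·5/20² = -405/8 kN·m
Load 4 — applied couple M₀=6 kN·m at a=5 m (b=L-a=15):
  R_A = 6M₀ab/L³ = 6·6·5·15/20³ = 27/80 kN
  M_A = M₀b(2a-b)/L² = 6·15·(2·5-15)/20² = -9/8 kN·m
  R_B = -6M₀ab/L³ = -6·6·5·15/20³ = -27/80 kN
  M_B = M₀a(2b-a)/L² = 6·5·(2·15-5)/20² = 15/8 kN·m
Superposition: R_A = 3217/60 kN, M_A = 2189/12 kN·m, R_B = 3863/60 kN, M_B = -2557/12 kN·m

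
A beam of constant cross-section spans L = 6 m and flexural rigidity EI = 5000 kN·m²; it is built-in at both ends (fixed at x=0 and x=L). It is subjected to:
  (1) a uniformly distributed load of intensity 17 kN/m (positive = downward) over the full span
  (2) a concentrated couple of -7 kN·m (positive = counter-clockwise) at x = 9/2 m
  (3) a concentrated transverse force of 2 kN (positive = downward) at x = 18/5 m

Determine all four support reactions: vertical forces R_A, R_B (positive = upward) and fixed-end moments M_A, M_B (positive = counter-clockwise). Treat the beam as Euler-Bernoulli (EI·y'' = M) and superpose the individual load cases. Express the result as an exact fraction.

Load 1 — uniform load w=17 kN/m over full span:
  R_A = wL/2 = 17·6/2 = 51 kN
  M_A = wL²/12 = 17·6²/12 = 51 kN·m
  R_B = wL/2 = 17·6/2 = 51 kN
  M_B = -wL²/12 = -17·6²/12 = -51 kN·m
Load 2 — applied couple M₀=-7 kN·m at a=9/2 m (b=L-a=3/2):
  R_A = 6M₀ab/L³ = 6·(-7)·(9/2)·(3/2)/6³ = -21/16 kN
  M_A = M₀b(2a-b)/L² = (-7)·(3/2)·(2·(9/2)-(3/2))/6² = -35/16 kN·m
  R_B = -6M₀ab/L³ = -6·(-7)·(9/2)·(3/2)/6³ = 21/16 kN
  M_B = M₀a(2b-a)/L² = (-7)·(9/2)·(2·(3/2)-(9/2))/6² = 21/16 kN·m
Load 3 — point force P=2 kN at a=18/5 m (b=L-a=12/5):
  R_A = Pb²(3a+b)/L³ = 2·(12/5)²·(3·(18/5)+(12/5))/6³ = 88/125 kN
  M_A = Pab²/L² = 2·(18/5)·(12/5)²/6² = 144/125 kN·m
  R_B = Pa²(a+3b)/L³ = 2·(18/5)²·((18/5)+3·(12/5))/6³ = 162/125 kN
  M_B = -Pa²b/L² = -2·(18/5)²·(12/5)/6² = -216/125 kN·m
Superposition: R_A = 100783/2000 kN, M_A = 99929/2000 kN·m, R_B = 107217/2000 kN, M_B = -102831/2000 kN·m

R_A = 100783/2000 kN, M_A = 99929/2000 kN·m, R_B = 107217/2000 kN, M_B = -102831/2000 kN·m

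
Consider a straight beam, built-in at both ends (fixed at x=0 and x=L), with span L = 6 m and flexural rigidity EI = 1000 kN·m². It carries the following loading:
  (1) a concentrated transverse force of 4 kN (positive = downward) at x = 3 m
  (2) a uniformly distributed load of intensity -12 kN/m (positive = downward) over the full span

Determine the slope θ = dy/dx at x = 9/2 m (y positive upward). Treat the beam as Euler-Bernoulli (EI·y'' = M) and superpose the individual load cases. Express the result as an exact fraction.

θ(9/2) = -9/500 rad

Load 1 — point force P=4 kN at a=3 m (b=L-a=3):
  θ_1 = Pa²(L-x)(2bL-(3b+a)(L-x))/(2L³EI)  [x>a] = 4·3²·(6-(9/2))·(2·3·6-(3·3+3)·(6-(9/2)))/(2·6³·1000) = 9/4000 rad
Load 2 — uniform load w=-12 kN/m over full span:
  θ_2 = -wx(L-x)(L-2x)/(12EI) = -(-12)·(9/2)·(6-(9/2))·(6-2·(9/2))/(12·1000) = -81/4000 rad
Superposition: θ = Σ θ_i = -9/500 rad ≈ -0.018000 rad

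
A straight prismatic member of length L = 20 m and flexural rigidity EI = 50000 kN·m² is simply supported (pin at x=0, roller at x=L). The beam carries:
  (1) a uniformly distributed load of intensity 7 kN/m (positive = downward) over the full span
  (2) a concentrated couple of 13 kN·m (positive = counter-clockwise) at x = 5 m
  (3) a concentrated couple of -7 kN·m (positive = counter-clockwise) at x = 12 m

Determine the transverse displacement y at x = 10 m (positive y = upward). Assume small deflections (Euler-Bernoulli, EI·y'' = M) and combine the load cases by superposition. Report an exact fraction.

y(10) = -171319/600000 m

Load 1 — uniform load w=7 kN/m over full span:
  y_1 = -wx(L³-2Lx²+x³)/(24EI) = -7·10·(20³-2·20·10²+10³)/(24·50000) = -7/24 m
Load 2 — applied couple M₀=13 kN·m at a=5 m (b=L-a=15):
  y_2 = (M₀x³/(6L)-M₀(x-a)²/2+C₁x)/EI  [x>a] with C₁=M₀(3b²-L²)/(6L)=715/24 = (13·10³/(6·20)-13·(10-5)²/2+(715/24)·10)/50000 = 39/8000 m
Load 3 — applied couple M₀=-7 kN·m at a=12 m (b=L-a=8):
  y_3 = (M₀x³/(6L)+C₁x)/EI  [x≤a] with C₁=M₀(3b²-L²)/(6L)=182/15 = ((-7)·10³/(6·20)+(182/15)·10)/50000 = 63/50000 m
Superposition: y = Σ y_i = -171319/600000 m ≈ -0.285532 m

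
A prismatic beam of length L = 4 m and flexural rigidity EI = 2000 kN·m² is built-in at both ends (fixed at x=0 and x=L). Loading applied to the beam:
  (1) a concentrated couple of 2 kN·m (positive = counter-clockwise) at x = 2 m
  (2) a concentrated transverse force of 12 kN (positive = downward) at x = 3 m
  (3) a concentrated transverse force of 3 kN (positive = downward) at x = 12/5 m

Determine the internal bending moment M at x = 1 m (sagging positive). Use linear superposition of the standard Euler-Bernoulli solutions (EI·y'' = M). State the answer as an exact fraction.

M(1) = -221/1000 kN·m

Load 1 — applied couple M₀=2 kN·m at a=2 m (b=L-a=2):
  M_1 = R_Ax - M_A  [x≤a] with R_A=3/4, M_A=1/2 = (3/4)·1 - (1/2) = 1/4 kN·m
Load 2 — point force P=12 kN at a=3 m (b=L-a=1):
  M_2 = Pb²(3a+b)x/L³ - Pab²/L²  [x≤a] = 12·1²·(3·3+1)·1/4³ - 12·3·1²/4² = -3/8 kN·m
Load 3 — point force P=3 kN at a=12/5 m (b=L-a=8/5):
  M_3 = Pb²(3a+b)x/L³ - Pab²/L²  [x≤a] = 3·(8/5)²·(3·(12/5)+(8/5))·1/4³ - 3·(12/5)·(8/5)²/4² = -12/125 kN·m
Superposition: M = Σ M_i = -221/1000 kN·m ≈ -0.221000 kN·m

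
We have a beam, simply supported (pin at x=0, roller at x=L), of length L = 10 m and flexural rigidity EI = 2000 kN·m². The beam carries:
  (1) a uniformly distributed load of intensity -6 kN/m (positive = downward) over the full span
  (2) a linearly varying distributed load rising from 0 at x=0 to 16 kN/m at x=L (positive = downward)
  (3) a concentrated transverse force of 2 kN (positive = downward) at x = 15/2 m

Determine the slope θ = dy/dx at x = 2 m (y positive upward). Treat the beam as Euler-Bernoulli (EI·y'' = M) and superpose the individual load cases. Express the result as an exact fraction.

θ(2) = -48713/1440000 rad

Load 1 — uniform load w=-6 kN/m over full span:
  θ_1 = -w(L³-6Lx²+4x³)/(24EI) = -(-6)·(10³-6·10·2²+4·2³)/(24·2000) = 99/1000 rad
Load 2 — triangular load w₀=16 kN/m (0→w₀ over full span):
  θ_2 = -w₀(7L⁴-30L²x²+15x⁴)/(360LEI) = -16·(7·10⁴-30·10²·2²+15·2⁴)/(360·10·2000) = -728/5625 rad
Load 3 — point force P=2 kN at a=15/2 m (b=L-a=5/2):
  θ_3 = -Pb(L²-b²-3x²)/(6LEI)  [x≤a] = -2·(5/2)·(10²-(5/2)²-3·2²)/(6·10·2000) = -109/32000 rad
Superposition: θ = Σ θ_i = -48713/1440000 rad ≈ -0.033828 rad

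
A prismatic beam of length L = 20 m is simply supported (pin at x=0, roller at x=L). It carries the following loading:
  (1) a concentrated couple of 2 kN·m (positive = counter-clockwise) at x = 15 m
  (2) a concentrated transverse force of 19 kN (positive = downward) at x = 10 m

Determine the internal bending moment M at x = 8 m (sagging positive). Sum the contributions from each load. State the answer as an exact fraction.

Load 1 — applied couple M₀=2 kN·m at a=15 m (b=L-a=5):
  M_1 = M₀x/L  [x≤a] = 2·8/20 = 4/5 kN·m
Load 2 — point force P=19 kN at a=10 m (b=L-a=10):
  M_2 = Pbx/L  [x≤a] = 19·10·8/20 = 76 kN·m
Superposition: M = Σ M_i = 384/5 kN·m ≈ 76.800000 kN·m

M(8) = 384/5 kN·m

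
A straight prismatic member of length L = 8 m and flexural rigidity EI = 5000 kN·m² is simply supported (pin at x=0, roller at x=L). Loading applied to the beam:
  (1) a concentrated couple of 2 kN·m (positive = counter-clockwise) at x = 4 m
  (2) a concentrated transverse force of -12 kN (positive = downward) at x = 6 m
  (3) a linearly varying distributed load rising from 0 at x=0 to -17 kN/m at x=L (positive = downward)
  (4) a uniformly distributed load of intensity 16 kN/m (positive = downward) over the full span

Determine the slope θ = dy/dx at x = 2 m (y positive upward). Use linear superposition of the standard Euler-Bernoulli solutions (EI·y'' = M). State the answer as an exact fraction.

Load 1 — applied couple M₀=2 kN·m at a=4 m (b=L-a=4):
  θ_1 = (M₀x²/(2L)+C₁)/EI  [x≤a] with C₁=M₀(3b²-L²)/(6L)=-2/3 = (2·2²/(2·8)+(-2/3))/5000 = -1/30000 rad
Load 2 — point force P=-12 kN at a=6 m (b=L-a=2):
  θ_2 = -Pb(L²-b²-3x²)/(6LEI)  [x≤a] = -(-12)·2·(8²-2²-3·2²)/(6·8·5000) = 3/625 rad
Load 3 — triangular load w₀=-17 kN/m (0→w₀ over full span):
  θ_3 = -w₀(7L⁴-30L²x²+15x⁴)/(360LEI) = -(-17)·(7·8⁴-30·8²·2²+15·2⁴)/(360·8·5000) = 22559/900000 rad
Load 4 — uniform load w=16 kN/m over full span:
  θ_4 = -w(L³-6Lx²+4x³)/(24EI) = -16·(8³-6·8·2²+4·2³)/(24·5000) = -88/1875 rad
Superposition: θ = Σ θ_i = -15391/900000 rad ≈ -0.017101 rad

θ(2) = -15391/900000 rad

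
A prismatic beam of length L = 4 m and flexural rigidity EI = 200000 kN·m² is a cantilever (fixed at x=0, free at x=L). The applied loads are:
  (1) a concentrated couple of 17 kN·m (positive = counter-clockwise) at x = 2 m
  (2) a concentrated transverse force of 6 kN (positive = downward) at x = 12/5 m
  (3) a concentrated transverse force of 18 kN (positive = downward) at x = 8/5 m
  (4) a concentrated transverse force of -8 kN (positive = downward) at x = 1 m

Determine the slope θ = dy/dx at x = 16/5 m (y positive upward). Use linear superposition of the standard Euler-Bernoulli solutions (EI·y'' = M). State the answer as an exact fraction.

Load 1 — applied couple M₀=17 kN·m at a=2 m (b=L-a=2):
  θ_1 = M₀a/EI  [x>a] = 17·2/200000 = 17/100000 rad
Load 2 — point force P=6 kN at a=12/5 m (b=L-a=8/5):
  θ_2 = -Pa²/(2EI)  [x>a] = -6·(12/5)²/(2·200000) = -27/312500 rad
Load 3 — point force P=18 kN at a=8/5 m (b=L-a=12/5):
  θ_3 = -Pa²/(2EI)  [x>a] = -18·(8/5)²/(2·200000) = -9/78125 rad
Load 4 — point force P=-8 kN at a=1 m (b=L-a=3):
  θ_4 = -Pa²/(2EI)  [x>a] = -(-8)·1²/(2·200000) = 1/50000 rad
Superposition: θ = Σ θ_i = -29/2500000 rad ≈ -0.000012 rad

θ(16/5) = -29/2500000 rad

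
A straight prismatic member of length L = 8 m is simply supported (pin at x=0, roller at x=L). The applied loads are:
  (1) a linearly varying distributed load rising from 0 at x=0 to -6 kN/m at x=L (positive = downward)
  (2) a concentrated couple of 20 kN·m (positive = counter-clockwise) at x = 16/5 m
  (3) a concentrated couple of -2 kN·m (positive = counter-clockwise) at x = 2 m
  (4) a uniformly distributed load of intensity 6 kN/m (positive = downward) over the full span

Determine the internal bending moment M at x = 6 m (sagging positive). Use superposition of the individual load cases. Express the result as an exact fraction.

Load 1 — triangular load w₀=-6 kN/m (0→w₀ over full span):
  M_1 = w₀Lx/6 - w₀x³/(6L) = (-6)·8·6/6 - (-6)·6³/(6·8) = -21 kN·m
Load 2 — applied couple M₀=20 kN·m at a=16/5 m (b=L-a=24/5):
  M_2 = M₀x/L - M₀  [x>a] = 20·6/8 - 20 = -5 kN·m
Load 3 — applied couple M₀=-2 kN·m at a=2 m (b=L-a=6):
  M_3 = M₀x/L - M₀  [x>a] = (-2)·6/8 - (-2) = 1/2 kN·m
Load 4 — uniform load w=6 kN/m over full span:
  M_4 = wx(L-x)/2 = 6·6·(8-6)/2 = 36 kN·m
Superposition: M = Σ M_i = 21/2 kN·m ≈ 10.500000 kN·m

M(6) = 21/2 kN·m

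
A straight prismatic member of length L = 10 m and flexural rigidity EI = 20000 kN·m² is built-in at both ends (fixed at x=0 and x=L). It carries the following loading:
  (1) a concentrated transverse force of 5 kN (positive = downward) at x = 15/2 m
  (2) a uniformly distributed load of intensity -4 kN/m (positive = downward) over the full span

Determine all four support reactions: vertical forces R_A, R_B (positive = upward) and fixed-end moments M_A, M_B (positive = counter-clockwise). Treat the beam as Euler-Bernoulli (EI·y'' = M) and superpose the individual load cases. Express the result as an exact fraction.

Load 1 — point force P=5 kN at a=15/2 m (b=L-a=5/2):
  R_A = Pb²(3a+b)/L³ = 5·(5/2)²·(3·(15/2)+(5/2))/10³ = 25/32 kN
  M_A = Pab²/L² = 5·(15/2)·(5/2)²/10² = 75/32 kN·m
  R_B = Pa²(a+3b)/L³ = 5·(15/2)²·((15/2)+3·(5/2))/10³ = 135/32 kN
  M_B = -Pa²b/L² = -5·(15/2)²·(5/2)/10² = -225/32 kN·m
Load 2 — uniform load w=-4 kN/m over full span:
  R_A = wL/2 = (-4)·10/2 = -20 kN
  M_A = wL²/12 = (-4)·10²/12 = -100/3 kN·m
  R_B = wL/2 = (-4)·10/2 = -20 kN
  M_B = -wL²/12 = -(-4)·10²/12 = 100/3 kN·m
Superposition: R_A = -615/32 kN, M_A = -2975/96 kN·m, R_B = -505/32 kN, M_B = 2525/96 kN·m

R_A = -615/32 kN, M_A = -2975/96 kN·m, R_B = -505/32 kN, M_B = 2525/96 kN·m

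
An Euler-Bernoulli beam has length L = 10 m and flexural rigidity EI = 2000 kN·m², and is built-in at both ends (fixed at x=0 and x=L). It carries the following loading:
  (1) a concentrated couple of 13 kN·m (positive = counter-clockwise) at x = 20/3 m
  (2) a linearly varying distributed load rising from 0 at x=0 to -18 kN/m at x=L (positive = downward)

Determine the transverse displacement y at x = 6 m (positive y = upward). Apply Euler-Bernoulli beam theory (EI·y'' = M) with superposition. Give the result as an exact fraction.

Load 1 — applied couple M₀=13 kN·m at a=20/3 m (b=L-a=10/3):
  y_1 = (R_Ax³/6 - M_Ax²/2)/EI  [x≤a] with R_A=26/15, M_A=13/3 = ((26/15)·6³/6 - (13/3)·6²/2)/2000 = -39/5000 m
Load 2 — triangular load w₀=-18 kN/m (0→w₀ over full span):
  y_2 = -w₀x²(L-x)²(x+2L)/(120LEI) = -(-18)·6²·(10-6)²·(6+2·10)/(120·10·2000) = 351/3125 m
Superposition: y = Σ y_i = 2613/25000 m ≈ 0.104520 m

y(6) = 2613/25000 m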